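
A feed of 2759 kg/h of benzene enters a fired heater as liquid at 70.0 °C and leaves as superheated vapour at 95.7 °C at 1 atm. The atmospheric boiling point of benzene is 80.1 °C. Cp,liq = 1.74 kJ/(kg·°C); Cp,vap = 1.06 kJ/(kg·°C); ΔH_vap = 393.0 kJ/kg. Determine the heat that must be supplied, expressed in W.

liquid 70.0→80.1 °C: 17.574 kJ/kg
vaporisation at 80.1 °C: 393 kJ/kg
vapour 80.1→95.7 °C: 16.536 kJ/kg
Δh = 17.574 + 393 + 16.536 = 427.11 kJ/kg
Q = ṁ·Δh = 2759 kg/h × 427.11 kJ/kg = 1.1784e+06 kJ/h
|Q| = 327.33 kW = 327330 W

Q = 327000 W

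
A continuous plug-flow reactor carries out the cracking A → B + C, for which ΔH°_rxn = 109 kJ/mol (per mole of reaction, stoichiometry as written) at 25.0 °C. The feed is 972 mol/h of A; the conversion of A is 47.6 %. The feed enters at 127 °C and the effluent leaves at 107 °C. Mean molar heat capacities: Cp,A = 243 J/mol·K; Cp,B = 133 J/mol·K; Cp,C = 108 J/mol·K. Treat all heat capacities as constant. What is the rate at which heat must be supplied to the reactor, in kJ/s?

Q_in = 12.7 kJ/s

Extent of reaction ξ = 0.476 × 972 = 462.67 mol/h
Reaction term: ξ·ΔH°_rxn = 462.67 × 109 = 50431 kJ/h
Sensible, feed 127→25 °C: -24092 kJ/h
Outlet flows (mol/h): A 509.33, B 462.67, C 462.67
Sensible, products 25→107 °C: 19292 kJ/h
Q = ΔH = 45631 kJ/h = 12.675 kW
Heat supplied = 12.675 kJ/s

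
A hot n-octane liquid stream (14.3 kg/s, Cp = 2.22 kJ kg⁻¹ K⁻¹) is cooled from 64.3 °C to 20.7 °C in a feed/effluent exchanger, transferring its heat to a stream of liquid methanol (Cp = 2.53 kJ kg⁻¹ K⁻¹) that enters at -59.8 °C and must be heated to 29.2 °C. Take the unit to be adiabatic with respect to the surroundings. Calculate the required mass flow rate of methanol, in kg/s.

Heat released by hot stream: Q = 14.3 × 2.22 × (64.3 − 20.7) = 1384.1 kJ/s
Energy balance on cold side (adiabatic exchanger): Q = ṁ_c·Cp_c·(T_c,out − T_c,in)
ṁ_c = 1384.1 / [2.53 × (29.2 − -59.8)] = 6.147 kg/s

ṁ_c = 6.15 kg/s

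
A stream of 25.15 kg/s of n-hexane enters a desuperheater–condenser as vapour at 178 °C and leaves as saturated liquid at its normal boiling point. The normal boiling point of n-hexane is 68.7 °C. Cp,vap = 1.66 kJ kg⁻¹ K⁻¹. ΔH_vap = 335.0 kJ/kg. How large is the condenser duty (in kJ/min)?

vapour 178→68.7 °C: -181.44 kJ/kg
condensation at 68.7 °C: -335 kJ/kg
Δh = -181.44 + -335 = -516.44 kJ/kg
Q = ṁ·Δh = 25.15 kg/s × -516.44 kJ/kg = -12988 kJ/s
|Q| = 12988 kW = 779300 kJ/min

Q_c = 779000 kJ/min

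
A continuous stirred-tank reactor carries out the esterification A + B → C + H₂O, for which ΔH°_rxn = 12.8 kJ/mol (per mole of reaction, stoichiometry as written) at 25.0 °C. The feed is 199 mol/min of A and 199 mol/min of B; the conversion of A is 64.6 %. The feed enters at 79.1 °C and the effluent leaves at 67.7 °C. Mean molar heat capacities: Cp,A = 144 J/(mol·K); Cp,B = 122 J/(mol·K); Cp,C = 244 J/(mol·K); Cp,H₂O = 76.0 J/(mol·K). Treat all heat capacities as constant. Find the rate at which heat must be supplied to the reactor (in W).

Extent of reaction ξ = 0.646 × 199 = 128.55 mol/min
Reaction term: ξ·ΔH°_rxn = 128.55 × 12.8 = 1645.5 kJ/min
Sensible, feed 79.1→25 °C: -2863.7 kJ/min
Outlet flows (mol/min): A 70.446, B 70.446, C 128.55, H₂O 128.55
Sensible, products 25→67.7 °C: 2556.7 kJ/min
Q = ΔH = 1338.5 kJ/min = 22.308 kW
Heat supplied = 22308 W

Q_in = 22300 W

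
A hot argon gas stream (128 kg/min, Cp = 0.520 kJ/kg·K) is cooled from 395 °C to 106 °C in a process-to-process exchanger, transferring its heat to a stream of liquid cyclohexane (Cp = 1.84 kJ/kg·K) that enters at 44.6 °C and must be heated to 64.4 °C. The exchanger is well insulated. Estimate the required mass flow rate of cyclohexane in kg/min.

ṁ_c = 528 kg/min

Heat released by hot stream: Q = 128 × 0.520 × (395 − 106) = 19236 kJ/min
Energy balance on cold side (adiabatic exchanger): Q = ṁ_c·Cp_c·(T_c,out − T_c,in)
ṁ_c = 19236 / [1.84 × (64.4 − 44.6)] = 527.99 kg/min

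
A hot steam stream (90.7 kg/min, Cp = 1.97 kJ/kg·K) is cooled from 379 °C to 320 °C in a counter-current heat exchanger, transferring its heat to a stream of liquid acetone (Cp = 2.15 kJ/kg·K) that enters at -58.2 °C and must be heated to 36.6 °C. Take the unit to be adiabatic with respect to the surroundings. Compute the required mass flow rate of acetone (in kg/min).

Heat released by hot stream: Q = 90.7 × 1.97 × (379 − 320) = 10542 kJ/min
Energy balance on cold side (adiabatic exchanger): Q = ṁ_c·Cp_c·(T_c,out − T_c,in)
ṁ_c = 10542 / [2.15 × (36.6 − -58.2)] = 51.722 kg/min

ṁ_c = 51.7 kg/min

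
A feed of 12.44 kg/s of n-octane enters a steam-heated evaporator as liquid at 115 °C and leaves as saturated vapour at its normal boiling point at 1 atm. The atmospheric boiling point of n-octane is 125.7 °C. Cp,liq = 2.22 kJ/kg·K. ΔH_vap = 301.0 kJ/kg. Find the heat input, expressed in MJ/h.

liquid 115→125.7 °C: 23.754 kJ/kg
vaporisation at 125.7 °C: 301 kJ/kg
Δh = 23.754 + 301 = 324.75 kJ/kg
Q = ṁ·Δh = 12.44 kg/s × 324.75 kJ/kg = 4039.9 kJ/s
|Q| = 4039.9 kW = 14544 MJ/h

Q = 14500 MJ/h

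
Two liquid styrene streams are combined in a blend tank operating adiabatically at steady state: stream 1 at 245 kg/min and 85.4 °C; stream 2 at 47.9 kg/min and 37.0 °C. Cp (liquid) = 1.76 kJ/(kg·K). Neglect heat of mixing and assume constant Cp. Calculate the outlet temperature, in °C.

Adiabatic, steady state ⇒ Σ ṁᵢCp,ᵢ(T_out − Tᵢ) = 0
T_out = Σ ṁᵢCp,ᵢTᵢ / Σ ṁᵢCp,ᵢ
      = 39944 / 515.5 = 77.485 °C

T_out = 77.5 °C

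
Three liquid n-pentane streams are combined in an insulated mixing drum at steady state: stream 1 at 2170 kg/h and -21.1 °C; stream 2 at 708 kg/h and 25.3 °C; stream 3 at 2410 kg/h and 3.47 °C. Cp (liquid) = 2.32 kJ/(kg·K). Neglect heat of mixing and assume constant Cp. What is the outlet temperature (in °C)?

No heat crosses the boundary, so H_out = H_in.
Σ ṁᵢCp,ᵢTᵢ = 2170×2.32×-21.1 + 708×2.32×25.3 + 2410×2.32×3.47 = -45268
Σ ṁᵢCp,ᵢ = 2170×2.32 + 708×2.32 + 2410×2.32 = 12268
T_out = -45268 / 12268 = -3.6898 °C

T_out = -3.69 °C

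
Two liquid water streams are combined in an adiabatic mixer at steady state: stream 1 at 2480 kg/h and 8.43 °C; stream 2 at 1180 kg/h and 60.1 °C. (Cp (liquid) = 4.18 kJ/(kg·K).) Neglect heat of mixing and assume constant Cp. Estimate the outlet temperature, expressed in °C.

Energy balance with Q = 0: Σ ṁᵢCp,ᵢ(T_out − Tᵢ) = 0
T_out = Σ ṁᵢCp,ᵢTᵢ / Σ ṁᵢCp,ᵢ
      = 383830 / 15299 = 25.089 °C

T_out = 25.1 °C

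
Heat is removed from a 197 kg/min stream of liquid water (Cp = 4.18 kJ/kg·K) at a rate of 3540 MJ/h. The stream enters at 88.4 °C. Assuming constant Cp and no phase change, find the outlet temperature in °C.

Q = 3540 MJ/h = 59000 kJ/min
ΔT = Q/(ṁ·Cp) = 59000/(197×4.18) = 71.649 K
T_out = 88.4 − 71.649 = 16.751 °C

T_out = 16.8 °C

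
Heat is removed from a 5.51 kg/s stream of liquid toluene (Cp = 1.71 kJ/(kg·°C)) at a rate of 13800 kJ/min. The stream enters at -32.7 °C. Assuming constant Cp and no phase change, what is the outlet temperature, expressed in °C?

Q = 13800 kJ/min = 230 kJ/s
ΔT = Q/(ṁ·Cp) = 230/(5.51×1.71) = 24.411 K
T_out = -32.7 − 24.411 = -57.111 °C

T_out = -57.1 °C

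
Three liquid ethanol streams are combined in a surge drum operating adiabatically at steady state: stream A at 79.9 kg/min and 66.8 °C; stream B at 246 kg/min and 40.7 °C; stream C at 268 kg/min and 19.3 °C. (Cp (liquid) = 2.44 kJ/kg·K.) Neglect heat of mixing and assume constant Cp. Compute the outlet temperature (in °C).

No heat crosses the boundary, so H_out = H_in.
Σ ṁᵢCp,ᵢTᵢ = 79.9×2.44×66.8 + 246×2.44×40.7 + 268×2.44×19.3 = 50073
Σ ṁᵢCp,ᵢ = 79.9×2.44 + 246×2.44 + 268×2.44 = 1449.1
T_out = 50073 / 1449.1 = 34.555 °C

T_out = 34.6 °C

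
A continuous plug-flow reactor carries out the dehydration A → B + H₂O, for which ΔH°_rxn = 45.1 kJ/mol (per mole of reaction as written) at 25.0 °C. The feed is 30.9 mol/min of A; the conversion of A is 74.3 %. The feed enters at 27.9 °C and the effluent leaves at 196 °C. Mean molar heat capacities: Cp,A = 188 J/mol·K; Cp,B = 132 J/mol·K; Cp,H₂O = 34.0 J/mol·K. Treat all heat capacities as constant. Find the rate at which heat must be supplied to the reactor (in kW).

Q_in = 32.1 kW

Extent of reaction ξ = 0.743 × 30.9 = 22.959 mol/min
Reaction term: ξ·ΔH°_rxn = 22.959 × 45.1 = 1035.4 kJ/min
Sensible, feed 27.9→25 °C: -16.847 kJ/min
Outlet flows (mol/min): A 7.9413, B 22.959, H₂O 22.959
Sensible, products 25→196 °C: 907 kJ/min
Q = ΔH = 1925.6 kJ/min = 32.093 kW
Heat supplied = 32.093 kW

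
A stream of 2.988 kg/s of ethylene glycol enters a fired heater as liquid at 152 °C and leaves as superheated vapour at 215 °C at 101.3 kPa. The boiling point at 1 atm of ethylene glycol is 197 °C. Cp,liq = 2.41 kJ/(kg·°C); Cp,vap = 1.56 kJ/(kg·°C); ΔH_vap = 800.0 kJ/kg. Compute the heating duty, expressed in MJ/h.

Q = 10100 MJ/h

liquid 152→197 °C: 108.45 kJ/kg
vaporisation at 197 °C: 800 kJ/kg
vapour 197→215 °C: 28.08 kJ/kg
Δh = 108.45 + 800 + 28.08 = 936.53 kJ/kg
Q = ṁ·Δh = 2.988 kg/s × 936.53 kJ/kg = 2798.4 kJ/s
|Q| = 2798.4 kW = 10074 MJ/h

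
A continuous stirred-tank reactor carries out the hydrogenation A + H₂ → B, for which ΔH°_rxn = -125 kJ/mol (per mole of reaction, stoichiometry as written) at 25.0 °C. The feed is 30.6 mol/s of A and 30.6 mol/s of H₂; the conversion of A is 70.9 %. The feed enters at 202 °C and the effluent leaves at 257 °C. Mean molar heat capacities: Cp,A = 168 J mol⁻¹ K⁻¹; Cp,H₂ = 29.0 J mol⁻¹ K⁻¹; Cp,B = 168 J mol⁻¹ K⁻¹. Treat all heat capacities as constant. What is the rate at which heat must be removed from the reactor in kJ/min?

Q_out = 152000 kJ/min

Extent of reaction ξ = 0.709 × 30.6 = 21.695 mol/s
Reaction term: ξ·ΔH°_rxn = 21.695 × -125 = -2711.9 kJ/s
Sensible, feed 202→25 °C: -1067 kJ/s
Outlet flows (mol/s): A 8.9046, H₂ 8.9046, B 21.695
Sensible, products 25→257 °C: 1252.6 kJ/s
Q = ΔH = -2526.3 kJ/s = -2526.3 kW
Heat removed = 151580 kJ/min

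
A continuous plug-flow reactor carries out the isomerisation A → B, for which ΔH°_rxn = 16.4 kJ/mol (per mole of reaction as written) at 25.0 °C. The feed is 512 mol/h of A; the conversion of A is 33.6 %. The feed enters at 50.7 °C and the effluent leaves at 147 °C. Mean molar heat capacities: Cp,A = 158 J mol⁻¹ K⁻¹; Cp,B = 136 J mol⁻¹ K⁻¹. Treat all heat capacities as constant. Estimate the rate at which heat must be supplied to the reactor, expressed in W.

Extent of reaction ξ = 0.336 × 512 = 172.03 mol/h
Reaction term: ξ·ΔH°_rxn = 172.03 × 16.4 = 2821.3 kJ/h
Sensible, feed 50.7→25 °C: -2079 kJ/h
Outlet flows (mol/h): A 339.97, B 172.03
Sensible, products 25→147 °C: 9407.6 kJ/h
Q = ΔH = 10150 kJ/h = 2.8194 kW
Heat supplied = 2819.4 W

Q_in = 2820 W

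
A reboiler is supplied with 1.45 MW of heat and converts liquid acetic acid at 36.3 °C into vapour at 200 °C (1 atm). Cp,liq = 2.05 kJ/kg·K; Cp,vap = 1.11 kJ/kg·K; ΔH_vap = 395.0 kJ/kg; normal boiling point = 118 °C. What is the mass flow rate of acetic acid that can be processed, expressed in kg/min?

Δh = 2.05×(118−36.3) + 395.0 + 1.11×(200−118) = 653.5 kJ/kg
Q = 1.45 MW = 1450 kJ/s = 87000 kJ/min
ṁ = Q/Δh = 87000 / 653.5 = 133.13 kg/min

ṁ = 133 kg/min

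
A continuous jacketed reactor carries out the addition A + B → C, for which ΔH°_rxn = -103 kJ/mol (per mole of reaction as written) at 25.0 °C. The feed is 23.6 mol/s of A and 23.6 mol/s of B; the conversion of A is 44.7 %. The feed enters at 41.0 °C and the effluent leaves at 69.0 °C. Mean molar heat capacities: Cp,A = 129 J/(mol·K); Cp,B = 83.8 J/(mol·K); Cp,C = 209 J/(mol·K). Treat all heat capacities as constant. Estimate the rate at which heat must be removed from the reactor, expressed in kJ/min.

Extent of reaction ξ = 0.447 × 23.6 = 10.549 mol/s
Reaction term: ξ·ΔH°_rxn = 10.549 × -103 = -1086.6 kJ/s
Sensible, feed 41.0→25 °C: -80.353 kJ/s
Outlet flows (mol/s): A 13.051, B 13.051, C 10.549
Sensible, products 25→69.0 °C: 219.21 kJ/s
Q = ΔH = -947.71 kJ/s = -947.71 kW
Heat removed = 56863 kJ/min

Q_out = 56900 kJ/min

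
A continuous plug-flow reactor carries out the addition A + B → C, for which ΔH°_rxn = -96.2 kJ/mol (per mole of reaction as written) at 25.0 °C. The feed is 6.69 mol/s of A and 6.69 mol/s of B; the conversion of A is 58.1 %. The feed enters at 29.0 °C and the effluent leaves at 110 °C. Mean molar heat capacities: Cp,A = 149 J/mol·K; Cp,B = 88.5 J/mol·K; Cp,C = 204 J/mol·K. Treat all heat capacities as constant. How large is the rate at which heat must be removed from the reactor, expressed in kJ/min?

Extent of reaction ξ = 0.581 × 6.69 = 3.8869 mol/s
Reaction term: ξ·ΔH°_rxn = 3.8869 × -96.2 = -373.92 kJ/s
Sensible, feed 29.0→25 °C: -6.3555 kJ/s
Outlet flows (mol/s): A 2.8031, B 2.8031, C 3.8869
Sensible, products 25→110 °C: 123.99 kJ/s
Q = ΔH = -256.29 kJ/s = -256.29 kW
Heat removed = 15377 kJ/min

Q_out = 15400 kJ/min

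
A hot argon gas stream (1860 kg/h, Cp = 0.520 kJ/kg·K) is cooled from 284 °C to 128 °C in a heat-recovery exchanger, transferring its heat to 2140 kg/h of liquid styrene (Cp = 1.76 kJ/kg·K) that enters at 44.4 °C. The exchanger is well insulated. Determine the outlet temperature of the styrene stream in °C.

Heat released by hot stream: Q = 1860 × 0.520 × (284 − 128) = 150880 kJ/h
Energy balance on cold side (adiabatic exchanger): Q = ṁ_c·Cp_c·(T_c,out − T_c,in)
T_c,out = 44.4 + 150880/(2140 × 1.76) = 84.46 °C

T_c,out = 84.5 °C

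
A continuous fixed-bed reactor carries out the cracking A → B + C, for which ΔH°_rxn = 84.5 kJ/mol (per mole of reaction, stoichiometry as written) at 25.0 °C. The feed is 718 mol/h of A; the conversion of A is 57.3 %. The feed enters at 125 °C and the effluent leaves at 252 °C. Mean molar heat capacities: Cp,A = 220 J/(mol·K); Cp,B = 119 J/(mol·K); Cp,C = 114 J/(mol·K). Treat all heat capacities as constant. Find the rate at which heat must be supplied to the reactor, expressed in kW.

Extent of reaction ξ = 0.573 × 718 = 411.41 mol/h
Reaction term: ξ·ΔH°_rxn = 411.41 × 84.5 = 34764 kJ/h
Sensible, feed 125→25 °C: -15796 kJ/h
Outlet flows (mol/h): A 306.59, B 411.41, C 411.41
Sensible, products 25→252 °C: 37071 kJ/h
Q = ΔH = 56039 kJ/h = 15.567 kW
Heat supplied = 15.567 kW

Q_in = 15.6 kW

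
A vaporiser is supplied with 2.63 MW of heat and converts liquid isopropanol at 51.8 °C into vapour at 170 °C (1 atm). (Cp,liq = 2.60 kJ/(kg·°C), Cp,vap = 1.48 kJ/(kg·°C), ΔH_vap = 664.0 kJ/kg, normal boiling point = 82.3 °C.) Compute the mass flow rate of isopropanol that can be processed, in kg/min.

Δh = 2.60×(82.3−51.8) + 664.0 + 1.48×(170−82.3) = 873.1 kJ/kg
Q = 2.63 MW = 2630 kJ/s = 157800 kJ/min
ṁ = Q/Δh = 157800 / 873.1 = 180.74 kg/min

ṁ = 181 kg/min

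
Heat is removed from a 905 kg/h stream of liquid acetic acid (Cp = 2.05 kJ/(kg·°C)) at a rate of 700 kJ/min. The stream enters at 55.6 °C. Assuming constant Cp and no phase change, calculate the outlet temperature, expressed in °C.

Q = 700 kJ/min = 42000 kJ/h
ΔT = Q/(ṁ·Cp) = 42000/(905×2.05) = 22.638 K
T_out = 55.6 − 22.638 = 32.962 °C

T_out = 33.0 °C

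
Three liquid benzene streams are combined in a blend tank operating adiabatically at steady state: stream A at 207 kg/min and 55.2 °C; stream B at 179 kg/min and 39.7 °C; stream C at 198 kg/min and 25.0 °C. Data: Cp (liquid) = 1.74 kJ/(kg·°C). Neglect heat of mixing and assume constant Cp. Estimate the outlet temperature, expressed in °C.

T_out = 40.2 °C

No heat crosses the boundary, so H_out = H_in.
Σ ṁᵢCp,ᵢTᵢ = 207×1.74×55.2 + 179×1.74×39.7 + 198×1.74×25.0 = 40860
Σ ṁᵢCp,ᵢ = 207×1.74 + 179×1.74 + 198×1.74 = 1016.2
T_out = 40860 / 1016.2 = 40.21 °C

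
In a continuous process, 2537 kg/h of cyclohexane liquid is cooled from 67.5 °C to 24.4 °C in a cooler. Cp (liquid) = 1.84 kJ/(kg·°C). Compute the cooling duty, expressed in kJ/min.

Q_c = 3350 kJ/min

Q = ṁ·Cp·ΔT = 2537 × 1.84 × (24.4 − 67.5) = -201190 kJ/h
Converting: 201190 / 3600 s = 55.887 kW
Cooling duty = 3353.2 kJ/min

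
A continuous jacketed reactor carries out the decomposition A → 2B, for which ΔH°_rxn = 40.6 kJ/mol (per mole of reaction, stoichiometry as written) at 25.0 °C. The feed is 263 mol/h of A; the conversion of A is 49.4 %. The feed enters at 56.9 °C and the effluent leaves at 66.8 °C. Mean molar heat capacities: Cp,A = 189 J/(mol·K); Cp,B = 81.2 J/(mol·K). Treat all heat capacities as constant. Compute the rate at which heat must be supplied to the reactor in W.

Q_in = 1560 W

Extent of reaction ξ = 0.494 × 263 = 129.92 mol/h
Reaction term: ξ·ΔH°_rxn = 129.92 × 40.6 = 5274.8 kJ/h
Sensible, feed 56.9→25 °C: -1585.7 kJ/h
Outlet flows (mol/h): A 133.08, B 259.84
Sensible, products 25→66.8 °C: 1933.3 kJ/h
Q = ΔH = 5622.5 kJ/h = 1.5618 kW
Heat supplied = 1561.8 W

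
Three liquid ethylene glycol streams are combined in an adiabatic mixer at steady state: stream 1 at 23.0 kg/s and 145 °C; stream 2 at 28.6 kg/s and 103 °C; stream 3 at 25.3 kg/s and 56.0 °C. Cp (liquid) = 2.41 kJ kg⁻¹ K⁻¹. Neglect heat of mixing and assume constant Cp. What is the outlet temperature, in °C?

No heat crosses the boundary, so H_out = H_in.
T_out = Σ ṁᵢCp,ᵢTᵢ / Σ ṁᵢCp,ᵢ
      = 18551 / 185.33 = 100.1 °C

T_out = 100 °C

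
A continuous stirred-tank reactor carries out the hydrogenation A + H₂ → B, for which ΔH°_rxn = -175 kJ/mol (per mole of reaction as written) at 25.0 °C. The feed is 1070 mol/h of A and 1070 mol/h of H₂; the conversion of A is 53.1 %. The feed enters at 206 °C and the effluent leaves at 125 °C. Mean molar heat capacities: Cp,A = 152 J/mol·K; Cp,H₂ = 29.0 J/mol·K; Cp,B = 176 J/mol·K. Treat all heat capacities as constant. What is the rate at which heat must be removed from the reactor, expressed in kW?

Q_out = 32.1 kW

Extent of reaction ξ = 0.531 × 1070 = 568.17 mol/h
Reaction term: ξ·ΔH°_rxn = 568.17 × -175 = -99430 kJ/h
Sensible, feed 206→25 °C: -35054 kJ/h
Outlet flows (mol/h): A 501.83, H₂ 501.83, B 568.17
Sensible, products 25→125 °C: 19083 kJ/h
Q = ΔH = -115400 kJ/h = -32.056 kW
Heat removed = 32.056 kW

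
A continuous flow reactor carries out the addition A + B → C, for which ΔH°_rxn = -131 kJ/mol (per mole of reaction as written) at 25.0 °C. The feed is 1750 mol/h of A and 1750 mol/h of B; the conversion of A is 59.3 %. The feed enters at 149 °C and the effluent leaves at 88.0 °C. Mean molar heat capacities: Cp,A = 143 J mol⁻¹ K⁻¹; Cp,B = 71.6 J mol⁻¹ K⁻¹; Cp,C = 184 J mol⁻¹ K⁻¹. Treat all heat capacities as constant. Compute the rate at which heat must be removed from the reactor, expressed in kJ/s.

Q_out = 44.7 kJ/s

Extent of reaction ξ = 0.593 × 1750 = 1037.8 mol/h
Reaction term: ξ·ΔH°_rxn = 1037.8 × -131 = -135950 kJ/h
Sensible, feed 149→25 °C: -46568 kJ/h
Outlet flows (mol/h): A 712.25, B 712.25, C 1037.8
Sensible, products 25→88.0 °C: 21659 kJ/h
Q = ΔH = -160850 kJ/h = -44.682 kW
Heat removed = 44.682 kJ/s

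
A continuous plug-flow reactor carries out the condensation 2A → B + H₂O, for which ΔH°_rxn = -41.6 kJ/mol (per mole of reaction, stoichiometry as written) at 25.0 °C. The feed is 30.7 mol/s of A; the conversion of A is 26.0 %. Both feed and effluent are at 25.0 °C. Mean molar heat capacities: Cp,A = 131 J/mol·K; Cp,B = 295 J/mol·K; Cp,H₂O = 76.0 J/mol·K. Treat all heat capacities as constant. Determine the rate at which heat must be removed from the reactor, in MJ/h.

Extent of reaction ξ = 0.260 × 30.7 / 2 = 3.991 mol/s
Reaction term: ξ·ΔH°_rxn = 3.991 × -41.6 = -166.03 kJ/s
Q = ΔH = -166.03 kJ/s = -166.03 kW
Heat removed = 597.69 MJ/h

Q_out = 598 MJ/h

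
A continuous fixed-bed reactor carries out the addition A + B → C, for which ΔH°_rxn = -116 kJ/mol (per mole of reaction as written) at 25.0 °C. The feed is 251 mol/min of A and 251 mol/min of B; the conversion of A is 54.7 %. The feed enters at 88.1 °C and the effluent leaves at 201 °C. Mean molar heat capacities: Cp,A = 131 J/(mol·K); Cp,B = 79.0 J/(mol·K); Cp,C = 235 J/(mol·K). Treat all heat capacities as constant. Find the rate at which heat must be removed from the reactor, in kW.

Extent of reaction ξ = 0.547 × 251 = 137.3 mol/min
Reaction term: ξ·ΔH°_rxn = 137.3 × -116 = -15926 kJ/min
Sensible, feed 88.1→25 °C: -3326 kJ/min
Outlet flows (mol/min): A 113.7, B 113.7, C 137.3
Sensible, products 25→201 °C: 9881.1 kJ/min
Q = ΔH = -9371.4 kJ/min = -156.19 kW
Heat removed = 156.19 kW

Q_out = 156 kW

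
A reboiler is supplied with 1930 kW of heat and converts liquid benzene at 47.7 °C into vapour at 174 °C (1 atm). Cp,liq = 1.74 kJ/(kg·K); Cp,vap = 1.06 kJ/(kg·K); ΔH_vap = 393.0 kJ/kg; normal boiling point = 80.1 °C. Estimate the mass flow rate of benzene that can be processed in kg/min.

ṁ = 211 kg/min

Δh = 1.74×(80.1−47.7) + 393.0 + 1.06×(174−80.1) = 548.91 kJ/kg
Q = 1930 kW = 1930 kJ/s = 115800 kJ/min
ṁ = Q/Δh = 115800 / 548.91 = 210.96 kg/min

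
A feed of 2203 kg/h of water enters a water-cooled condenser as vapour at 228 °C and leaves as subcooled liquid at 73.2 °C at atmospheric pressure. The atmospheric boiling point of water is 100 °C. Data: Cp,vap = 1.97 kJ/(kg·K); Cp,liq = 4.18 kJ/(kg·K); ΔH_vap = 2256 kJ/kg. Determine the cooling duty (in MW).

vapour 228→100 °C: -252.16 kJ/kg
condensation at 100 °C: -2256 kJ/kg
liquid 100→73.2 °C: -112.02 kJ/kg
Δh = -252.16 + -2256 + -112.02 = -2620.2 kJ/kg
Q = ṁ·Δh = 2203 kg/h × -2620.2 kJ/kg = -5.7723e+06 kJ/h
|Q| = 1603.4 kW = 1.6034 MW

Q_c = 1.60 MW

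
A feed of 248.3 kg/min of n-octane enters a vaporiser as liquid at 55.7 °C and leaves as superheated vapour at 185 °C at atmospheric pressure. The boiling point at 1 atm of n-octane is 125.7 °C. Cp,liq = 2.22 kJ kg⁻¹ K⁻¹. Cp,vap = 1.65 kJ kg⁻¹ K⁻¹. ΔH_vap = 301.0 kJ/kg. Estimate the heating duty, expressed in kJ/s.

liquid 55.7→125.7 °C: 155.4 kJ/kg
vaporisation at 125.7 °C: 301 kJ/kg
vapour 125.7→185 °C: 97.845 kJ/kg
Δh = 155.4 + 301 + 97.845 = 554.25 kJ/kg
Q = ṁ·Δh = 248.3 kg/min × 554.25 kJ/kg = 137620 kJ/min
|Q| = 2293.7 kW

Q = 2290 kJ/s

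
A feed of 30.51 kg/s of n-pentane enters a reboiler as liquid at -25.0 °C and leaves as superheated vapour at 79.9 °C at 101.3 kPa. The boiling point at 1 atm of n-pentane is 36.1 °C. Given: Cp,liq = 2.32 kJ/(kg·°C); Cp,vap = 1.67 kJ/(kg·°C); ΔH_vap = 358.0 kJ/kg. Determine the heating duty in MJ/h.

Q = 62900 MJ/h

liquid -25.0→36.1 °C: 141.75 kJ/kg
vaporisation at 36.1 °C: 358 kJ/kg
vapour 36.1→79.9 °C: 73.146 kJ/kg
Δh = 141.75 + 358 + 73.146 = 572.9 kJ/kg
Q = ṁ·Δh = 30.51 kg/s × 572.9 kJ/kg = 17479 kJ/s
|Q| = 17479 kW = 62925 MJ/h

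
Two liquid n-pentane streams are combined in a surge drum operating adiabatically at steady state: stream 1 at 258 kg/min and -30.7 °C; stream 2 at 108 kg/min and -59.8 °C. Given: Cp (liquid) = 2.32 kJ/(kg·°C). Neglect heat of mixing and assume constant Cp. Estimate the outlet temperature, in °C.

Adiabatic, steady state ⇒ Σ ṁᵢCp,ᵢ(T_out − Tᵢ) = 0
Σ ṁᵢCp,ᵢTᵢ = 258×2.32×-30.7 + 108×2.32×-59.8 = -33359
Σ ṁᵢCp,ᵢ = 258×2.32 + 108×2.32 = 849.12
T_out = -33359 / 849.12 = -39.287 °C

T_out = -39.3 °C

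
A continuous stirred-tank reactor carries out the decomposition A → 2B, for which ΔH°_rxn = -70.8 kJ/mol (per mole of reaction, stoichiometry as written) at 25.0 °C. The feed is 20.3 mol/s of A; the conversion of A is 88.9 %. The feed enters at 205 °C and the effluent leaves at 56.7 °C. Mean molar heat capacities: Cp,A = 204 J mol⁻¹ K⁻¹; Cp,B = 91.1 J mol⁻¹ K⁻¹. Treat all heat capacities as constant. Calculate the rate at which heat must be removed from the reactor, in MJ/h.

Extent of reaction ξ = 0.889 × 20.3 = 18.047 mol/s
Reaction term: ξ·ΔH°_rxn = 18.047 × -70.8 = -1277.7 kJ/s
Sensible, feed 205→25 °C: -745.42 kJ/s
Outlet flows (mol/s): A 2.2533, B 36.093
Sensible, products 25→56.7 °C: 118.8 kJ/s
Q = ΔH = -1904.3 kJ/s = -1904.3 kW
Heat removed = 6855.5 MJ/h

Q_out = 6860 MJ/h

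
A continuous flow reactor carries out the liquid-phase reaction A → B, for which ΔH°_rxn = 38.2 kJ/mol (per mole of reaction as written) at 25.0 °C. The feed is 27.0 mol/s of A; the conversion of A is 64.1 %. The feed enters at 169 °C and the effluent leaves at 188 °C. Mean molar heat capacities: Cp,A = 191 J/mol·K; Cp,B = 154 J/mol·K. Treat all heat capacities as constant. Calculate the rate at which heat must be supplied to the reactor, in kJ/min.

Q_in = 39300 kJ/min

Extent of reaction ξ = 0.641 × 27.0 = 17.307 mol/s
Reaction term: ξ·ΔH°_rxn = 17.307 × 38.2 = 661.13 kJ/s
Sensible, feed 169→25 °C: -742.61 kJ/s
Outlet flows (mol/s): A 9.693, B 17.307
Sensible, products 25→188 °C: 736.21 kJ/s
Q = ΔH = 654.73 kJ/s = 654.73 kW
Heat supplied = 39284 kJ/min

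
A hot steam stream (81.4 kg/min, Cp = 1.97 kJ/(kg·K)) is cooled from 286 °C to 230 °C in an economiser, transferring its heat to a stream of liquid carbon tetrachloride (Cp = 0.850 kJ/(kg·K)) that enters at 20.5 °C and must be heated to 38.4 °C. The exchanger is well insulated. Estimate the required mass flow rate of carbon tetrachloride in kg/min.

ṁ_c = 590 kg/min

Heat released by hot stream: Q = 81.4 × 1.97 × (286 − 230) = 8980 kJ/min
Energy balance on cold side (adiabatic exchanger): Q = ṁ_c·Cp_c·(T_c,out − T_c,in)
ṁ_c = 8980 / [0.850 × (38.4 − 20.5)] = 590.21 kg/min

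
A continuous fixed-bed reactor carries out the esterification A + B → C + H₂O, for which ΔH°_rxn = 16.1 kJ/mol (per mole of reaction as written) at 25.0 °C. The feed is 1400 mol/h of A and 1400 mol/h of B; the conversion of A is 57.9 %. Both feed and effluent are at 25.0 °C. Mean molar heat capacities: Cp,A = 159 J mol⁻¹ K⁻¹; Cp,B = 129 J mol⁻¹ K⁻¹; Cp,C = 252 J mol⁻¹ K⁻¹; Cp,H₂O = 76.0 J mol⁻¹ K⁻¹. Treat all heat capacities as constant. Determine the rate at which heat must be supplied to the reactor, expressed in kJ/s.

Q_in = 3.63 kJ/s

Extent of reaction ξ = 0.579 × 1400 = 810.6 mol/h
Reaction term: ξ·ΔH°_rxn = 810.6 × 16.1 = 13051 kJ/h
Q = ΔH = 13051 kJ/h = 3.6252 kW
Heat supplied = 3.6252 kJ/s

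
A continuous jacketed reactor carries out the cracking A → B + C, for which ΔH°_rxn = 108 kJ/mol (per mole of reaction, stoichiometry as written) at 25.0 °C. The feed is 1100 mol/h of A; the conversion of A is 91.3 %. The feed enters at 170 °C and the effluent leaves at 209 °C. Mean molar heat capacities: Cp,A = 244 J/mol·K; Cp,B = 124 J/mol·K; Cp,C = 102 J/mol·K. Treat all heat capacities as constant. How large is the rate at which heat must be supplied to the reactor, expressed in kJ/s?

Extent of reaction ξ = 0.913 × 1100 = 1004.3 mol/h
Reaction term: ξ·ΔH°_rxn = 1004.3 × 108 = 108460 kJ/h
Sensible, feed 170→25 °C: -38918 kJ/h
Outlet flows (mol/h): A 95.7, B 1004.3, C 1004.3
Sensible, products 25→209 °C: 46059 kJ/h
Q = ΔH = 115610 kJ/h = 32.113 kW
Heat supplied = 32.113 kJ/s

Q_in = 32.1 kJ/s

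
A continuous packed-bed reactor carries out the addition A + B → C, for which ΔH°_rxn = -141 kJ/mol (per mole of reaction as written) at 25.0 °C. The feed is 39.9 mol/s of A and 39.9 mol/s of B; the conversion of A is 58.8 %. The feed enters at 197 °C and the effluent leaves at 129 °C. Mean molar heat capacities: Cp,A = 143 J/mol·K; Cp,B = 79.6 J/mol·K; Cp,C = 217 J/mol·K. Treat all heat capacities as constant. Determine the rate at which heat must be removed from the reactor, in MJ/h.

Extent of reaction ξ = 0.588 × 39.9 = 23.461 mol/s
Reaction term: ξ·ΔH°_rxn = 23.461 × -141 = -3308 kJ/s
Sensible, feed 197→25 °C: -1527.7 kJ/s
Outlet flows (mol/s): A 16.439, B 16.439, C 23.461
Sensible, products 25→129 °C: 910.04 kJ/s
Q = ΔH = -3925.7 kJ/s = -3925.7 kW
Heat removed = 14132 MJ/h

Q_out = 14100 MJ/h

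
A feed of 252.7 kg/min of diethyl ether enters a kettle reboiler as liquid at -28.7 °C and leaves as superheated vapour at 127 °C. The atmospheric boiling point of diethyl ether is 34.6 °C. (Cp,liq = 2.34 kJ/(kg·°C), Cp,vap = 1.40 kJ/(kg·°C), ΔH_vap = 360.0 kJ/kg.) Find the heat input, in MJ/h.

liquid -28.7→34.6 °C: 148.12 kJ/kg
vaporisation at 34.6 °C: 360 kJ/kg
vapour 34.6→127 °C: 129.36 kJ/kg
Δh = 148.12 + 360 + 129.36 = 637.48 kJ/kg
Q = ṁ·Δh = 252.7 kg/min × 637.48 kJ/kg = 161090 kJ/min
|Q| = 2684.9 kW = 9665.5 MJ/h

Q = 9670 MJ/h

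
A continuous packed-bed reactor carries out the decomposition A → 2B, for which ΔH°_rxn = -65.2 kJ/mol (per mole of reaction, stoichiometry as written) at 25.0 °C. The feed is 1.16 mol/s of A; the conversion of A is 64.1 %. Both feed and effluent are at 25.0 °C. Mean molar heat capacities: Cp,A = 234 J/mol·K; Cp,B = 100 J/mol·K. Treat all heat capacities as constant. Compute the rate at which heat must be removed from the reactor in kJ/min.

Extent of reaction ξ = 0.641 × 1.16 = 0.74356 mol/s
Reaction term: ξ·ΔH°_rxn = 0.74356 × -65.2 = -48.48 kJ/s
Q = ΔH = -48.48 kJ/s = -48.48 kW
Heat removed = 2908.8 kJ/min

Q_out = 2910 kJ/min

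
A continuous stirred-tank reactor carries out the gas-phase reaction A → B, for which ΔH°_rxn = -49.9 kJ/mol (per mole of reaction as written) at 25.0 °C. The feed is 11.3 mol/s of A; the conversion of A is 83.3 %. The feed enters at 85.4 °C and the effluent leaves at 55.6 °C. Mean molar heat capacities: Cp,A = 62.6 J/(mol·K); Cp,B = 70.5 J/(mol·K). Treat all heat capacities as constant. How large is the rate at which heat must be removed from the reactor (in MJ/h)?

Extent of reaction ξ = 0.833 × 11.3 = 9.4129 mol/s
Reaction term: ξ·ΔH°_rxn = 9.4129 × -49.9 = -469.7 kJ/s
Sensible, feed 85.4→25 °C: -42.726 kJ/s
Outlet flows (mol/s): A 1.8871, B 9.4129
Sensible, products 25→55.6 °C: 23.921 kJ/s
Q = ΔH = -488.51 kJ/s = -488.51 kW
Heat removed = 1758.6 MJ/h

Q_out = 1760 MJ/h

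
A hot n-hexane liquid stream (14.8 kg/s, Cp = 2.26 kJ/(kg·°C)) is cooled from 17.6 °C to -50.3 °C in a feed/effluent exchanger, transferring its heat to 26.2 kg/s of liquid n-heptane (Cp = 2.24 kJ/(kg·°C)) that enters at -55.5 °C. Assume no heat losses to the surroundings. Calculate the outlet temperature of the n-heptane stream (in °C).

T_c,out = -16.8 °C

Heat released by hot stream: Q = 14.8 × 2.26 × (17.6 − -50.3) = 2271.1 kJ/s
Energy balance on cold side (adiabatic exchanger): Q = ṁ_c·Cp_c·(T_c,out − T_c,in)
T_c,out = -55.5 + 2271.1/(26.2 × 2.24) = -16.802 °C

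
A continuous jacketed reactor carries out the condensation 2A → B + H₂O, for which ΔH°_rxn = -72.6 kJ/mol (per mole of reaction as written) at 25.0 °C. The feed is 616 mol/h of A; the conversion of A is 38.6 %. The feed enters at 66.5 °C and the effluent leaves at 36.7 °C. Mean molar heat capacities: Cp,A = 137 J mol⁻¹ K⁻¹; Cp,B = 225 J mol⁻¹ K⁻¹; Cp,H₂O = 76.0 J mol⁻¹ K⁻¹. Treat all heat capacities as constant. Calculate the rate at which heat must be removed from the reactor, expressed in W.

Extent of reaction ξ = 0.386 × 616 / 2 = 118.89 mol/h
Reaction term: ξ·ΔH°_rxn = 118.89 × -72.6 = -8631.3 kJ/h
Sensible, feed 66.5→25 °C: -3502.3 kJ/h
Outlet flows (mol/h): A 378.22, B 118.89, H₂O 118.89
Sensible, products 25→36.7 °C: 1024.9 kJ/h
Q = ΔH = -11109 kJ/h = -3.0857 kW
Heat removed = 3085.7 W

Q_out = 3090 W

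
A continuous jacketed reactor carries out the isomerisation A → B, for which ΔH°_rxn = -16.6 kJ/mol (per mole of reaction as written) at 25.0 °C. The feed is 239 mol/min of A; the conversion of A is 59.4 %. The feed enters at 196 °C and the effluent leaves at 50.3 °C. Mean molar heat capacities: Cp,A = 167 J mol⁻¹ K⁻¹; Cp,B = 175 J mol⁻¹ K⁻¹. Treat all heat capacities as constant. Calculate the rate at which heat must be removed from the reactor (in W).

Extent of reaction ξ = 0.594 × 239 = 141.97 mol/min
Reaction term: ξ·ΔH°_rxn = 141.97 × -16.6 = -2356.6 kJ/min
Sensible, feed 196→25 °C: -6825.1 kJ/min
Outlet flows (mol/min): A 97.034, B 141.97
Sensible, products 25→50.3 °C: 1038.5 kJ/min
Q = ΔH = -8143.2 kJ/min = -135.72 kW
Heat removed = 135720 W

Q_out = 136000 W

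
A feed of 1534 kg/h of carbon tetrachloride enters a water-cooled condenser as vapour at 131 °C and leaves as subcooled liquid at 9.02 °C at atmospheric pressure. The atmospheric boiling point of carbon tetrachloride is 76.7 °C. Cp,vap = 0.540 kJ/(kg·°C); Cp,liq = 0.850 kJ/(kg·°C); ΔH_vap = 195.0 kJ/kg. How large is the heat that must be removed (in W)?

Q_c = 120000 W

vapour 131→76.7 °C: -29.322 kJ/kg
condensation at 76.7 °C: -195 kJ/kg
liquid 76.7→9.02 °C: -57.528 kJ/kg
Δh = -29.322 + -195 + -57.528 = -281.85 kJ/kg
Q = ṁ·Δh = 1534 kg/h × -281.85 kJ/kg = -432360 kJ/h
|Q| = 120.1 kW = 120100 W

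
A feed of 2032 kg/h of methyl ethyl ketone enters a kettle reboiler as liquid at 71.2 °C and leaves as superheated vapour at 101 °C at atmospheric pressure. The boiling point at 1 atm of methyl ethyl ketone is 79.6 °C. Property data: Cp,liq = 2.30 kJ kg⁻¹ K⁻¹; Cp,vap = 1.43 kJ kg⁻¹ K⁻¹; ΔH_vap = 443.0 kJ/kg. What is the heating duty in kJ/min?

Q = 16700 kJ/min

liquid 71.2→79.6 °C: 19.32 kJ/kg
vaporisation at 79.6 °C: 443 kJ/kg
vapour 79.6→101 °C: 30.602 kJ/kg
Δh = 19.32 + 443 + 30.602 = 492.92 kJ/kg
Q = ṁ·Δh = 2032 kg/h × 492.92 kJ/kg = 1.0016e+06 kJ/h
|Q| = 278.23 kW = 16694 kJ/min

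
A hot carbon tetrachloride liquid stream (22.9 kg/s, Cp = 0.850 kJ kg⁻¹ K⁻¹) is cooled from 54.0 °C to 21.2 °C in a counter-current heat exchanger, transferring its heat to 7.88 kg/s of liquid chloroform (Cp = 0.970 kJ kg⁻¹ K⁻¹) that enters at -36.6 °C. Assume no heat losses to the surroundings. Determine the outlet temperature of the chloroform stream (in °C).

Heat released by hot stream: Q = 22.9 × 0.850 × (54.0 − 21.2) = 638.45 kJ/s
Energy balance on cold side (adiabatic exchanger): Q = ṁ_c·Cp_c·(T_c,out − T_c,in)
T_c,out = -36.6 + 638.45/(7.88 × 0.970) = 46.928 °C

T_c,out = 46.9 °C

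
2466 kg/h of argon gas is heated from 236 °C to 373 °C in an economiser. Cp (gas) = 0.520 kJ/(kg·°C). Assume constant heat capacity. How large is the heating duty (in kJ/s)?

Q = 48.8 kJ/s

Q = ṁ·Cp·ΔT = 2466 × 0.520 × (373 − 236) = 175680 kJ/h
Converting: 175680 / 3600 s = 48.799 kW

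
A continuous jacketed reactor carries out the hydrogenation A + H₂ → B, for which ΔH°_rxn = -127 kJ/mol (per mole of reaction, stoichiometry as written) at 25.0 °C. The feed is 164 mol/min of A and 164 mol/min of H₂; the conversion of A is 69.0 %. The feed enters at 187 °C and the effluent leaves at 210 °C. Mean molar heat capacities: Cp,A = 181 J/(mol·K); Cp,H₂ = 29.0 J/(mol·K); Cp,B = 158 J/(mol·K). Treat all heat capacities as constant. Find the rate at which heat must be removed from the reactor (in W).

Q_out = 244000 W

Extent of reaction ξ = 0.690 × 164 = 113.16 mol/min
Reaction term: ξ·ΔH°_rxn = 113.16 × -127 = -14371 kJ/min
Sensible, feed 187→25 °C: -5579.3 kJ/min
Outlet flows (mol/min): A 50.84, H₂ 50.84, B 113.16
Sensible, products 25→210 °C: 5282.8 kJ/min
Q = ΔH = -14668 kJ/min = -244.46 kW
Heat removed = 244460 W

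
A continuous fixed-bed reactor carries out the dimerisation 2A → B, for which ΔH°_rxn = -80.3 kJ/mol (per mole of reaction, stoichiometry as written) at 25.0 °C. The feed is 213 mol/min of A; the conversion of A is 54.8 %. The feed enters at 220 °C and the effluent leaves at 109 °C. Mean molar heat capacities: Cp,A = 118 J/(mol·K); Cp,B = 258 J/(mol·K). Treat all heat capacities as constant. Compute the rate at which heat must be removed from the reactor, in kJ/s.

Q_out = 123 kJ/s

Extent of reaction ξ = 0.548 × 213 / 2 = 58.362 mol/min
Reaction term: ξ·ΔH°_rxn = 58.362 × -80.3 = -4686.5 kJ/min
Sensible, feed 220→25 °C: -4901.1 kJ/min
Outlet flows (mol/min): A 96.276, B 58.362
Sensible, products 25→109 °C: 2219.1 kJ/min
Q = ΔH = -7368.5 kJ/min = -122.81 kW
Heat removed = 122.81 kJ/s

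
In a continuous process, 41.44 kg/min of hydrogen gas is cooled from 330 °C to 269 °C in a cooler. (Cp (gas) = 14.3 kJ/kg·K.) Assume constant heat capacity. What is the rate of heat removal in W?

Q = ṁ·Cp·ΔT = 41.44 × 14.3 × (269 − 330) = -36148 kJ/min
Converting: 36148 / 60 s = 602.47 kW
Cooling duty = 602470 W

Q_c = 602000 W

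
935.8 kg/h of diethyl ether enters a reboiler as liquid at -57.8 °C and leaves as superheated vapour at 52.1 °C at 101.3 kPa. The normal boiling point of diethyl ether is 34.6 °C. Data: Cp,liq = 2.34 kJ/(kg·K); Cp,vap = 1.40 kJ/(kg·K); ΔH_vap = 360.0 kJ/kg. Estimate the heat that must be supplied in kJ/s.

liquid -57.8→34.6 °C: 216.22 kJ/kg
vaporisation at 34.6 °C: 360 kJ/kg
vapour 34.6→52.1 °C: 24.5 kJ/kg
Δh = 216.22 + 360 + 24.5 = 600.72 kJ/kg
Q = ṁ·Δh = 935.8 kg/h × 600.72 kJ/kg = 562150 kJ/h
|Q| = 156.15 kW

Q = 156 kJ/s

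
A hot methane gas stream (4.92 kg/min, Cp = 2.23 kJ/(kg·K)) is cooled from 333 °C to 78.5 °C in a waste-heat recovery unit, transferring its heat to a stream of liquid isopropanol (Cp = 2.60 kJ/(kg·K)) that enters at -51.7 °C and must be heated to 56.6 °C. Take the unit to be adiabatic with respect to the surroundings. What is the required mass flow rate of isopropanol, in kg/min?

ṁ_c = 9.92 kg/min

Heat released by hot stream: Q = 4.92 × 2.23 × (333 − 78.5) = 2792.3 kJ/min
Energy balance on cold side (adiabatic exchanger): Q = ṁ_c·Cp_c·(T_c,out − T_c,in)
ṁ_c = 2792.3 / [2.60 × (56.6 − -51.7)] = 9.9164 kg/min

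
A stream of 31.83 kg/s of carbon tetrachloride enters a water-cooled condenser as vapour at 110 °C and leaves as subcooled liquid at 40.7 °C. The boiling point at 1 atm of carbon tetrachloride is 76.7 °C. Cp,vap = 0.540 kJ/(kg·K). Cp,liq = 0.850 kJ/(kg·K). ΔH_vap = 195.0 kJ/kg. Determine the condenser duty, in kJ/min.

Q_c = 465000 kJ/min

vapour 110→76.7 °C: -17.982 kJ/kg
condensation at 76.7 °C: -195 kJ/kg
liquid 76.7→40.7 °C: -30.6 kJ/kg
Δh = -17.982 + -195 + -30.6 = -243.58 kJ/kg
Q = ṁ·Δh = 31.83 kg/s × -243.58 kJ/kg = -7753.2 kJ/s
|Q| = 7753.2 kW = 465190 kJ/min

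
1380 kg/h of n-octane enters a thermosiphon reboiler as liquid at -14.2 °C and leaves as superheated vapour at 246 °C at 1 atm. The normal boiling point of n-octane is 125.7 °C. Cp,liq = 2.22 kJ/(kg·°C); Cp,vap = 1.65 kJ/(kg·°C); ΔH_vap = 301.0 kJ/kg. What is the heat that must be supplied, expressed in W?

Q = 311000 W

liquid -14.2→125.7 °C: 310.58 kJ/kg
vaporisation at 125.7 °C: 301 kJ/kg
vapour 125.7→246 °C: 198.49 kJ/kg
Δh = 310.58 + 301 + 198.49 = 810.07 kJ/kg
Q = ṁ·Δh = 1380 kg/h × 810.07 kJ/kg = 1.1179e+06 kJ/h
|Q| = 310.53 kW = 310530 W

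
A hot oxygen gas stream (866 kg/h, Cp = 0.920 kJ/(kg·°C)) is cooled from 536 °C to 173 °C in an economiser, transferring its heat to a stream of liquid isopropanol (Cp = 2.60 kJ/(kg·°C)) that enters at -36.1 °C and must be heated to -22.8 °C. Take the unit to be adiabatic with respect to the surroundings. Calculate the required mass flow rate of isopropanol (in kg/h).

ṁ_c = 8360 kg/h

Heat released by hot stream: Q = 866 × 0.920 × (536 − 173) = 289210 kJ/h
Energy balance on cold side (adiabatic exchanger): Q = ṁ_c·Cp_c·(T_c,out − T_c,in)
ṁ_c = 289210 / [2.60 × (-22.8 − -36.1)] = 8363.5 kg/h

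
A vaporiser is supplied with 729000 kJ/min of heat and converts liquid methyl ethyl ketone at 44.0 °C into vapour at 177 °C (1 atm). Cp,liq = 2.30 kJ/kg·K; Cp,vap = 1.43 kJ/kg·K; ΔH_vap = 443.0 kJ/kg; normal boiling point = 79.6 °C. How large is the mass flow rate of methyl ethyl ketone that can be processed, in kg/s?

Δh = 2.30×(79.6−44.0) + 443.0 + 1.43×(177−79.6) = 664.16 kJ/kg
Q = 729000 kJ/min = 12150 kJ/s = 12150 kJ/s
ṁ = Q/Δh = 12150 / 664.16 = 18.294 kg/s

ṁ = 18.3 kg/s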